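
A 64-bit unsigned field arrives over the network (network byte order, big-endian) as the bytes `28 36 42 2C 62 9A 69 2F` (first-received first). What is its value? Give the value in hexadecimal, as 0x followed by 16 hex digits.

0x2836422C629A692F

Big-endian stores the most-significant byte at the lowest address.
The bytes are already most-significant first: 0x2836422C629A692F.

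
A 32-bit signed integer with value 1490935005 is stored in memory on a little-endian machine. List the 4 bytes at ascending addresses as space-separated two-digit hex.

DD DC DD 58

1490935005 in hexadecimal, padded to 32 bits, is 0x58DDDCDD.
Split into bytes (most-significant first): 58 DD DC DD.
In little-endian order the low byte comes first in memory.
So at ascending addresses the bytes are DD DC DD 58.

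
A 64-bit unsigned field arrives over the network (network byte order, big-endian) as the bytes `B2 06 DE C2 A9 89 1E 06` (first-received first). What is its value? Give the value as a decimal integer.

12828185516260793862

In big-endian order the high byte comes first in memory.
The bytes are already most-significant first: 0xB206DEC2A9891E06.
0xB206DEC2A9891E06 = 12828185516260793862.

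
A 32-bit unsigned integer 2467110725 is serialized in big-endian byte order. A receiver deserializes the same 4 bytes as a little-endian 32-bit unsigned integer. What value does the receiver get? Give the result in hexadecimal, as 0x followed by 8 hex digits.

0x451F0D93

2467110725 in 32-bit hexadecimal is 0x930D1F45.
Stored big-endian, the bytes at ascending addresses are 93 0D 1F 45.
Read back as little-endian, the first byte is least significant, giving 0x451F0D93.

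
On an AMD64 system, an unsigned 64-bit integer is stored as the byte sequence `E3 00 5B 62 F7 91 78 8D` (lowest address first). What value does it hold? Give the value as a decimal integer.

Little-endian stores the least-significant byte at the lowest address.
Reassemble most-significant byte first: 8D 78 91 F7 62 5B 00 E3 → 0x8D7891F7625B00E3.
0x8D7891F7625B00E3 = 10194058248246198499.

10194058248246198499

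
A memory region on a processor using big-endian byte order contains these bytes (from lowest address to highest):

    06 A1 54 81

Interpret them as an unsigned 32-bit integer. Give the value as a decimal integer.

111236225

In big-endian order the high byte comes first in memory.
The bytes are already most-significant first: 0x06A15481.
0x06A15481 = 111236225.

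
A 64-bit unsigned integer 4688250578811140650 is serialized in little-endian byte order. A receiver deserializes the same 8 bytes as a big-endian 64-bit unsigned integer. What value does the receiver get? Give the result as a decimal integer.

3078789650748477505

4688250578811140650 in 64-bit hexadecimal is 0x4110030FE00EBA2A.
Stored little-endian, the bytes at ascending addresses are 2A BA 0E E0 0F 03 10 41.
Read back as big-endian, the last byte is least significant, giving 0x2ABA0EE00F031041.
0x2ABA0EE00F031041 = 3078789650748477505.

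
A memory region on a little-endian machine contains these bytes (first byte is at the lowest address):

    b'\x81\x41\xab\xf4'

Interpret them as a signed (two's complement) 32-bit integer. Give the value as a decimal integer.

In little-endian order the low byte comes first in memory.
Reassemble most-significant byte first: F4 AB 41 81 → 0xF4AB4181.
Top bit is set, so as a signed 32-bit value this is 0xF4AB4181 − 2^32 = -190103167.

-190103167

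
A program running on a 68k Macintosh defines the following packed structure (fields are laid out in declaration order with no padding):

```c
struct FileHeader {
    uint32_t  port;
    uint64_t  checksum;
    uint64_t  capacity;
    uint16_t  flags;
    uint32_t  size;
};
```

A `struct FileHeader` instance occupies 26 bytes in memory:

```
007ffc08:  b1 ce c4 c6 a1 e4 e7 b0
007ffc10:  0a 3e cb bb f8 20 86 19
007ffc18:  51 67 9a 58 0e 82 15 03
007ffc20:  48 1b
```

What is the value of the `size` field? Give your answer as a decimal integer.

352536603

`size` follows `port` (4 B), `checksum` (8 B), `capacity` (8 B), `flags` (2 B), so it starts at offset 4 + 8 + 8 + 2 = 22 and occupies 4 bytes.
Bytes at offsets 22..25: 15 03 48 1B.
In big-endian order the high byte comes first in memory.
The bytes are already most-significant first: 0x1503481B.
0x1503481B = 352536603.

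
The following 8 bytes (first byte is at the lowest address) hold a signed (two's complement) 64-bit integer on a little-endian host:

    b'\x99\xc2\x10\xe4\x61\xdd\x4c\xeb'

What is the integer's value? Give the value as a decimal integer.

In little-endian order the low byte comes first in memory.
Reassemble most-significant byte first: EB 4C DD 61 E4 10 C2 99 → 0xEB4CDD61E410C299.
Top bit is set, so as a signed 64-bit value this is 0xEB4CDD61E410C299 − 2^64 = -1491573964058606951.

-1491573964058606951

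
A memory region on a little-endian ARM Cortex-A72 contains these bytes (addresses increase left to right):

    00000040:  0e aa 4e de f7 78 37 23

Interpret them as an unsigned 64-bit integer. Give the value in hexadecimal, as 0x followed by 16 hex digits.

In little-endian order the low byte comes first in memory.
Reassemble most-significant byte first: 23 37 78 F7 DE 4E AA 0E → 0x233778F7DE4EAA0E.

0x233778F7DE4EAA0E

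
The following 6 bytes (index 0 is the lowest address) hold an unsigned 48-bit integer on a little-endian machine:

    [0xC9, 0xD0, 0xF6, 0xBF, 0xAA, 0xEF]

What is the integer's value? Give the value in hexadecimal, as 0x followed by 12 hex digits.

In little-endian order the low byte comes first in memory.
Reassemble most-significant byte first: EF AA BF F6 D0 C9 → 0xEFAABFF6D0C9.

0xEFAABFF6D0C9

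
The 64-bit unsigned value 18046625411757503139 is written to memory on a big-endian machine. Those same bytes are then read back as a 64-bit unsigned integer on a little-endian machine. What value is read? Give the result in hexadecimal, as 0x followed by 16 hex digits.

18046625411757503139 in 64-bit hexadecimal is 0xFA727E326657F2A3.
Stored big-endian, the bytes at ascending addresses are FA 72 7E 32 66 57 F2 A3.
Read back as little-endian, the first byte is least significant, giving 0xA3F25766327E72FA.

0xA3F25766327E72FA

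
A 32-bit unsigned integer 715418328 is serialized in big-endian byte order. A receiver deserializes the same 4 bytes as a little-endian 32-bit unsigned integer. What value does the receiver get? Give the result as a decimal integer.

3630867498

715418328 in 32-bit hexadecimal is 0x2AA46AD8.
Stored big-endian, the bytes at ascending addresses are 2A A4 6A D8.
Read back as little-endian, the first byte is least significant, giving 0xD86AA42A.
0xD86AA42A = 3630867498.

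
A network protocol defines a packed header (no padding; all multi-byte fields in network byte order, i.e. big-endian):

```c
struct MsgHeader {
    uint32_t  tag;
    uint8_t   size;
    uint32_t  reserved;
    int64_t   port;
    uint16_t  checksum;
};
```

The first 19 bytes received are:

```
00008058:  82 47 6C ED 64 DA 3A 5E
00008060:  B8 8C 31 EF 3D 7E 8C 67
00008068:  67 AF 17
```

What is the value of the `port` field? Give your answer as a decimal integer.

`port` follows `tag` (4 B), `size` (1 B), `reserved` (4 B), so it starts at offset 4 + 1 + 4 = 9 and occupies 8 bytes.
Bytes at offsets 9..16: 8C 31 EF 3D 7E 8C 67 67.
In big-endian order the high byte comes first in memory.
The bytes are already most-significant first: 0x8C31EF3D7E8C6767.
Top bit is set, so as a signed 64-bit value this is 0x8C31EF3D7E8C6767 − 2^64 = -8344625587145644185.

-8344625587145644185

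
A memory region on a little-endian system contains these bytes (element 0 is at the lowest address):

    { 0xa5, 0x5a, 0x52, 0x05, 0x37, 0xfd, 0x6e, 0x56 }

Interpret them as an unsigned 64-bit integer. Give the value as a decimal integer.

6228193747454286501

Little-endian stores the least-significant byte at the lowest address.
Reassemble most-significant byte first: 56 6E FD 37 05 52 5A A5 → 0x566EFD3705525AA5.
0x566EFD3705525AA5 = 6228193747454286501.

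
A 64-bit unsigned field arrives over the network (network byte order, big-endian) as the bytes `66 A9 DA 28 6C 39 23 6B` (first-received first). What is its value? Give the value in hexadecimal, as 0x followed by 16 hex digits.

Big-endian stores the most-significant byte at the lowest address.
The bytes are already most-significant first: 0x66A9DA286C39236B.

0x66A9DA286C39236B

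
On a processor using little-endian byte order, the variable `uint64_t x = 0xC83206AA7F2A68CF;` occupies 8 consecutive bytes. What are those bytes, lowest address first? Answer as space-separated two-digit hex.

Split into bytes (most-significant first): C8 32 06 AA 7F 2A 68 CF.
In little-endian order the low byte comes first in memory.
So at ascending addresses the bytes are CF 68 2A 7F AA 06 32 C8.

CF 68 2A 7F AA 06 32 C8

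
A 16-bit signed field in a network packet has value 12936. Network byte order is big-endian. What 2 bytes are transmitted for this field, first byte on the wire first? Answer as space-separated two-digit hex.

12936 in hexadecimal, padded to 16 bits, is 0x3288.
Split into bytes (most-significant first): 32 88.
In big-endian order the high byte comes first in memory.
So the memory order matches the most-significant-first order: 32 88.

32 88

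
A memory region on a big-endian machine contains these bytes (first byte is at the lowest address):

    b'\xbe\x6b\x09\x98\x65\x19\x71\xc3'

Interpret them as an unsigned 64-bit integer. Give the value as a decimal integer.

Big-endian stores the most-significant byte at the lowest address.
The bytes are already most-significant first: 0xBE6B0998651971C3.
0xBE6B0998651971C3 = 13721071239850193347.

13721071239850193347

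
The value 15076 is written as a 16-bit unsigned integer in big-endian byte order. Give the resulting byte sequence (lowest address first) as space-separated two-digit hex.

3A E4

15076 in hexadecimal, padded to 16 bits, is 0x3AE4.
Split into bytes (most-significant first): 3A E4.
In big-endian order the high byte comes first in memory.
So the memory order matches the most-significant-first order: 3A E4.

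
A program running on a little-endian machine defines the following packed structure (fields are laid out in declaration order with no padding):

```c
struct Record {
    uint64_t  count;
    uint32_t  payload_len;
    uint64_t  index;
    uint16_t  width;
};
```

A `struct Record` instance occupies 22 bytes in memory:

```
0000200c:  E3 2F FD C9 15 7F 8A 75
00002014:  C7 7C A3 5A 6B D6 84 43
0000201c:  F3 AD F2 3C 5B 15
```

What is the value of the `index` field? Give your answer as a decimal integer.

4391763846961092203

`index` follows `count` (8 B), `payload_len` (4 B), so it starts at offset 8 + 4 = 12 and occupies 8 bytes.
Bytes at offsets 12..19: 6B D6 84 43 F3 AD F2 3C.
Little-endian: lowest address holds the least-significant byte.
Reassemble most-significant byte first: 3C F2 AD F3 43 84 D6 6B → 0x3CF2ADF34384D66B.
0x3CF2ADF34384D66B = 4391763846961092203.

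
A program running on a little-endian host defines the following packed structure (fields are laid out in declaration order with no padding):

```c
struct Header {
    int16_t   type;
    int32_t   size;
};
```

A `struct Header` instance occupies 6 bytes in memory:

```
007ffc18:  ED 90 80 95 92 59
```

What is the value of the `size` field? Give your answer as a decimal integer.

`size` follows `type` (2 bytes), so it starts at byte offset 2 and occupies 4 bytes.
Bytes at offsets 2..5: 80 95 92 59.
Little-endian stores the least-significant byte at the lowest address.
Reassemble most-significant byte first: 59 92 95 80 → 0x59929580.
0x59929580 = 1502778752.

1502778752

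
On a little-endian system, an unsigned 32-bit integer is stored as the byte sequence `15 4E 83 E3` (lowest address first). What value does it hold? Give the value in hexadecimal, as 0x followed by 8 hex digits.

In little-endian order the low byte comes first in memory.
Reassemble most-significant byte first: E3 83 4E 15 → 0xE3834E15.

0xE3834E15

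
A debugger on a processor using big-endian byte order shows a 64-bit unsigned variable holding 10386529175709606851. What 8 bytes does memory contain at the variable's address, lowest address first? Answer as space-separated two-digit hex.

90 24 5D 41 4F 66 E3 C3

10386529175709606851 in hexadecimal, padded to 64 bits, is 0x90245D414F66E3C3.
Split into bytes (most-significant first): 90 24 5D 41 4F 66 E3 C3.
In big-endian order the high byte comes first in memory.
So the memory order matches the most-significant-first order: 90 24 5D 41 4F 66 E3 C3.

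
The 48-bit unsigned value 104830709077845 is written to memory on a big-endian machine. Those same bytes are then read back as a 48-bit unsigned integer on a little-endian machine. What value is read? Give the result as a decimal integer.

104830709077845 in 48-bit hexadecimal is 0x5F57CD2D1755.
Stored big-endian, the bytes at ascending addresses are 5F 57 CD 2D 17 55.
Read back as little-endian, the first byte is least significant, giving 0x55172DCD575F.
0x55172DCD575F = 93558041040735.

93558041040735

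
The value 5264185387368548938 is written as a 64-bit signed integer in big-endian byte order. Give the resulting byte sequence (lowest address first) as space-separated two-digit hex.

5264185387368548938 in hexadecimal, padded to 64 bits, is 0x490E24B80DE78A4A.
Split into bytes (most-significant first): 49 0E 24 B8 0D E7 8A 4A.
In big-endian order the high byte comes first in memory.
So the memory order matches the most-significant-first order: 49 0E 24 B8 0D E7 8A 4A.

49 0E 24 B8 0D E7 8A 4A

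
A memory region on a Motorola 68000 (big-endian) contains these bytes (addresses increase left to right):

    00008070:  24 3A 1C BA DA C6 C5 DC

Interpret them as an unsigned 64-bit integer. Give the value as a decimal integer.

In big-endian order the high byte comes first in memory.
The bytes are already most-significant first: 0x243A1CBADAC6C5DC.
0x243A1CBADAC6C5DC = 2610430522874578396.

2610430522874578396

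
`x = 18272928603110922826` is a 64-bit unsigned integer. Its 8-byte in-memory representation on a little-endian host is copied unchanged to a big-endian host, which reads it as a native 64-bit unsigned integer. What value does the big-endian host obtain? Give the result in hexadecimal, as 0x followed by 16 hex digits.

0x4A5A801AC07B96FD

18272928603110922826 in 64-bit hexadecimal is 0xFD967BC01A805A4A.
Stored little-endian, the bytes at ascending addresses are 4A 5A 80 1A C0 7B 96 FD.
Read back as big-endian, the last byte is least significant, giving 0x4A5A801AC07B96FD.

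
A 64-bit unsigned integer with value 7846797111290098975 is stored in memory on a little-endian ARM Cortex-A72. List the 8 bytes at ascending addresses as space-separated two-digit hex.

7846797111290098975 in hexadecimal, padded to 64 bits, is 0x6CE56C660B01F51F.
Split into bytes (most-significant first): 6C E5 6C 66 0B 01 F5 1F.
In little-endian order the low byte comes first in memory.
So at ascending addresses the bytes are 1F F5 01 0B 66 6C E5 6C.

1F F5 01 0B 66 6C E5 6C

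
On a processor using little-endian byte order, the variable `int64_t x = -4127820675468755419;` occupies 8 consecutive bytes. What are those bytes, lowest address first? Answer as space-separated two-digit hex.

Two's complement of -4127820675468755419 in 64 bits: 4127820675468755419 = 0x3948F708C1D401DB; invert → 0xC6B708F73E2BFE24; add 1 → 0xC6B708F73E2BFE25.
Split into bytes (most-significant first): C6 B7 08 F7 3E 2B FE 25.
Little-endian: lowest address holds the least-significant byte.
So at ascending addresses the bytes are 25 FE 2B 3E F7 08 B7 C6.

25 FE 2B 3E F7 08 B7 C6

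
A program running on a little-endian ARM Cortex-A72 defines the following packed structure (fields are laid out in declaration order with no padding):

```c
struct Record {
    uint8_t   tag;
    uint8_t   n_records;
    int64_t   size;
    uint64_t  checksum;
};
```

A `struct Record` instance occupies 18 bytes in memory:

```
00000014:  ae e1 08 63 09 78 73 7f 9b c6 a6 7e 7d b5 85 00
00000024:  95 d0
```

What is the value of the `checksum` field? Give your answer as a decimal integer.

`checksum` follows `tag` (1 B), `n_records` (1 B), `size` (8 B), so it starts at offset 1 + 1 + 8 = 10 and occupies 8 bytes.
Bytes at offsets 10..17: A6 7E 7D B5 85 00 95 D0.
Little-endian: lowest address holds the least-significant byte.
Reassemble most-significant byte first: D0 95 00 85 B5 7D 7E A6 → 0xD0950085B57D7EA6.
0xD0950085B57D7EA6 = 15029919905694449318.

15029919905694449318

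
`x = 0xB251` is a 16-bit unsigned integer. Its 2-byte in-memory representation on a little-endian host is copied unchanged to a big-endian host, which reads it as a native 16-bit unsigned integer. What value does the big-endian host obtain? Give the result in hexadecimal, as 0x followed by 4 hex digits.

0x51B2

Stored little-endian, the bytes at ascending addresses are 51 B2.
Read back as big-endian, the last byte is least significant, giving 0x51B2.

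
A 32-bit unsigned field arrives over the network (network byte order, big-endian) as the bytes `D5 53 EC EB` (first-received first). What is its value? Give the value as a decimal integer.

3579047147

Big-endian: lowest address holds the most-significant byte.
The bytes are already most-significant first: 0xD553ECEB.
0xD553ECEB = 3579047147.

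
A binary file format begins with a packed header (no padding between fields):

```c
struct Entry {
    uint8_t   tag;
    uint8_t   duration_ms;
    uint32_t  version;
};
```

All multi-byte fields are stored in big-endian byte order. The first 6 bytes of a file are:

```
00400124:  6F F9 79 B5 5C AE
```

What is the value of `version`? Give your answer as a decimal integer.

`version` follows `tag` (1 B), `duration_ms` (1 B), so it starts at offset 1 + 1 = 2 and occupies 4 bytes.
Bytes at offsets 2..5: 79 B5 5C AE.
In big-endian order the high byte comes first in memory.
The bytes are already most-significant first: 0x79B55CAE.
0x79B55CAE = 2041928878.

2041928878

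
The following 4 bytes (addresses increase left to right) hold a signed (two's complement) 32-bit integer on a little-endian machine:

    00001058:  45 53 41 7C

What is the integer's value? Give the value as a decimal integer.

Little-endian stores the least-significant byte at the lowest address.
Reassemble most-significant byte first: 7C 41 53 45 → 0x7C415345.
0x7C415345 = 2084655941.

2084655941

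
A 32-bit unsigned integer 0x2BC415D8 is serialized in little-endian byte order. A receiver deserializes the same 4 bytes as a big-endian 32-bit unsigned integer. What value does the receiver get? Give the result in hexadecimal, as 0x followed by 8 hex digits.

0xD815C42B

Stored little-endian, the bytes at ascending addresses are D8 15 C4 2B.
Read back as big-endian, the last byte is least significant, giving 0xD815C42B.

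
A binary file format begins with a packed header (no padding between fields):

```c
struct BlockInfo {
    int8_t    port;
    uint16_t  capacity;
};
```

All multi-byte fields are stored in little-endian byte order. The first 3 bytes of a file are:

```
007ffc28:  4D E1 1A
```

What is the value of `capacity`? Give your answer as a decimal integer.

`capacity` follows `port` (1 byte), so it starts at byte offset 1 and occupies 2 bytes.
Bytes at offsets 1..2: E1 1A.
Little-endian: lowest address holds the least-significant byte.
Reassemble most-significant byte first: 1A E1 → 0x1AE1.
0x1AE1 = 6881.

6881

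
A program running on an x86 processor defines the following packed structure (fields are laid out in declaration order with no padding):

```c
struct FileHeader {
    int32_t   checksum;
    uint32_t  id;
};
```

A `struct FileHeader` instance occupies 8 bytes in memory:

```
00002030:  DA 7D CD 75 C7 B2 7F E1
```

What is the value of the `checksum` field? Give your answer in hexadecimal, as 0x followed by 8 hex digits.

`checksum` is the first field, at byte offset 0, occupying 4 bytes.
Bytes at offsets 0..3: DA 7D CD 75.
Little-endian: lowest address holds the least-significant byte.
Reassemble most-significant byte first: 75 CD 7D DA → 0x75CD7DDA.

0x75CD7DDA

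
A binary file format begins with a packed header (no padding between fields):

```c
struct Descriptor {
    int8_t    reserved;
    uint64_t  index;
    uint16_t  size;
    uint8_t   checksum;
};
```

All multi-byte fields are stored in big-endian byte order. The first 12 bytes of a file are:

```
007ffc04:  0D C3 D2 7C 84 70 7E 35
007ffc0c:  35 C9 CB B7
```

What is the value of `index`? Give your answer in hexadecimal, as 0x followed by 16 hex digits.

`index` follows `reserved` (1 byte), so it starts at byte offset 1 and occupies 8 bytes.
Bytes at offsets 1..8: C3 D2 7C 84 70 7E 35 35.
Big-endian: lowest address holds the most-significant byte.
The bytes are already most-significant first: 0xC3D27C84707E3535.

0xC3D27C84707E3535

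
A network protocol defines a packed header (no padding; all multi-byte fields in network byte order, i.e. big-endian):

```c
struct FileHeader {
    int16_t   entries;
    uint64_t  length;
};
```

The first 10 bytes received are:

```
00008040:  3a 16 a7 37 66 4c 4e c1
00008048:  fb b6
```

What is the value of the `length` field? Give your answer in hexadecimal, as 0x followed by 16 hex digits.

`length` follows `entries` (2 bytes), so it starts at byte offset 2 and occupies 8 bytes.
Bytes at offsets 2..9: A7 37 66 4C 4E C1 FB B6.
In big-endian order the high byte comes first in memory.
The bytes are already most-significant first: 0xA737664C4EC1FBB6.

0xA737664C4EC1FBB6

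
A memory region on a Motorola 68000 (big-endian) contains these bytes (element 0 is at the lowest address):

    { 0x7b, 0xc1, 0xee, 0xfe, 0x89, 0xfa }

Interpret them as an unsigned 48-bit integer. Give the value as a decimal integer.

Big-endian: lowest address holds the most-significant byte.
The bytes are already most-significant first: 0x7BC1EEFE89FA.
0x7BC1EEFE89FA = 136072868563450.

136072868563450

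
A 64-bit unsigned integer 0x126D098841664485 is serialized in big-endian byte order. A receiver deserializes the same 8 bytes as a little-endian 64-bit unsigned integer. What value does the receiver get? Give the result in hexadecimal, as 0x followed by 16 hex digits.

Stored big-endian, the bytes at ascending addresses are 12 6D 09 88 41 66 44 85.
Read back as little-endian, the first byte is least significant, giving 0x8544664188096D12.

0x8544664188096D12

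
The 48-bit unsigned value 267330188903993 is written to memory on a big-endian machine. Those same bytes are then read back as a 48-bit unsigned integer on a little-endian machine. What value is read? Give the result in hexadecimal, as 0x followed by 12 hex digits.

267330188903993 in 48-bit hexadecimal is 0xF322A8F28639.
Stored big-endian, the bytes at ascending addresses are F3 22 A8 F2 86 39.
Read back as little-endian, the first byte is least significant, giving 0x3986F2A822F3.

0x3986F2A822F3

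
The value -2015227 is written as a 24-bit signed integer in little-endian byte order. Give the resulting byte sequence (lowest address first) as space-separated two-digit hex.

Two's complement of -2015227 in 24 bits: 2015227 = 0x1EBFFB; invert → 0xE14004; add 1 → 0xE14005.
Split into bytes (most-significant first): E1 40 05.
In little-endian order the low byte comes first in memory.
So at ascending addresses the bytes are 05 40 E1.

05 40 E1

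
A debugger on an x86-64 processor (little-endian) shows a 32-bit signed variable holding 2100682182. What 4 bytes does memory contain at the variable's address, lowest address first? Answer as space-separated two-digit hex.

C6 DD 35 7D

2100682182 in hexadecimal, padded to 32 bits, is 0x7D35DDC6.
Split into bytes (most-significant first): 7D 35 DD C6.
Little-endian stores the least-significant byte at the lowest address.
So at ascending addresses the bytes are C6 DD 35 7D.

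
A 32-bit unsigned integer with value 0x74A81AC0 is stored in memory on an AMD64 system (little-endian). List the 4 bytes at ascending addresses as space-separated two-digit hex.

C0 1A A8 74

Split into bytes (most-significant first): 74 A8 1A C0.
In little-endian order the low byte comes first in memory.
So at ascending addresses the bytes are C0 1A A8 74.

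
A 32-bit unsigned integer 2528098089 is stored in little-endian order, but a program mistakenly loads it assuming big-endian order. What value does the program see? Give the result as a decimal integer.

699903894

2528098089 in 32-bit hexadecimal is 0x96AFB729.
Stored little-endian, the bytes at ascending addresses are 29 B7 AF 96.
Read back as big-endian, the last byte is least significant, giving 0x29B7AF96.
0x29B7AF96 = 699903894.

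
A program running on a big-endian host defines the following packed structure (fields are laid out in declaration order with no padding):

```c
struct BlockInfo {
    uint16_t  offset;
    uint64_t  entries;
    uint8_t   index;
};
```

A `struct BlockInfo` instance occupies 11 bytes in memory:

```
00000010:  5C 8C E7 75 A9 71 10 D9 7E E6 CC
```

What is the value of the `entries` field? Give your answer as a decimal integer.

`entries` follows `offset` (2 bytes), so it starts at byte offset 2 and occupies 8 bytes.
Bytes at offsets 2..9: E7 75 A9 71 10 D9 7E E6.
Big-endian stores the most-significant byte at the lowest address.
The bytes are already most-significant first: 0xE775A97110D97EE6.
0xE775A97110D97EE6 = 16678423098115587814.

16678423098115587814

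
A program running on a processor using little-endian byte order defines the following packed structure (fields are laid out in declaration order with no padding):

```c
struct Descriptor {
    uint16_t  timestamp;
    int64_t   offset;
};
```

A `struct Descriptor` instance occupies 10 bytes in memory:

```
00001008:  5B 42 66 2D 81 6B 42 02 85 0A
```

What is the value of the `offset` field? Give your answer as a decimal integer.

`offset` follows `timestamp` (2 bytes), so it starts at byte offset 2 and occupies 8 bytes.
Bytes at offsets 2..9: 66 2D 81 6B 42 02 85 0A.
In little-endian order the low byte comes first in memory.
Reassemble most-significant byte first: 0A 85 02 42 6B 81 2D 66 → 0x0A8502426B812D66.
0x0A8502426B812D66 = 758014596576521574.

758014596576521574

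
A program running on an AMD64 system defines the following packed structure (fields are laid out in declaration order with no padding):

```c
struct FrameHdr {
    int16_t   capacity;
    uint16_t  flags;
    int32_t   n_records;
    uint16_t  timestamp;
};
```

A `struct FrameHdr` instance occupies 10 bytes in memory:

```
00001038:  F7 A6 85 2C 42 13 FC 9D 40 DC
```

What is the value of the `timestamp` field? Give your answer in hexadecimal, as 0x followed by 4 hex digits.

`timestamp` follows `capacity` (2 B), `flags` (2 B), `n_records` (4 B), so it starts at offset 2 + 2 + 4 = 8 and occupies 2 bytes.
Bytes at offsets 8..9: 40 DC.
Little-endian: lowest address holds the least-significant byte.
Reassemble most-significant byte first: DC 40 → 0xDC40.

0xDC40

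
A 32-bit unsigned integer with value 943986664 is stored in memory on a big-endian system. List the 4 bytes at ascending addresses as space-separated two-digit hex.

943986664 in hexadecimal, padded to 32 bits, is 0x384417E8.
Split into bytes (most-significant first): 38 44 17 E8.
Big-endian stores the most-significant byte at the lowest address.
So the memory order matches the most-significant-first order: 38 44 17 E8.

38 44 17 E8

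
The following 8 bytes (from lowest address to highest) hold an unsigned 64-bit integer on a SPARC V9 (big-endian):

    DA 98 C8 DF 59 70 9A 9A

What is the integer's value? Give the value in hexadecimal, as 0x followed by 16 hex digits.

0xDA98C8DF59709A9A

Big-endian stores the most-significant byte at the lowest address.
The bytes are already most-significant first: 0xDA98C8DF59709A9A.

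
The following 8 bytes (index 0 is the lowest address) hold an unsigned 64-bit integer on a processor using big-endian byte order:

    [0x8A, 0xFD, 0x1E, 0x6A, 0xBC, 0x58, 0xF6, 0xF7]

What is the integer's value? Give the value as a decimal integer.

In big-endian order the high byte comes first in memory.
The bytes are already most-significant first: 0x8AFD1E6ABC58F6F7.
0x8AFD1E6ABC58F6F7 = 10015194590117164791.

10015194590117164791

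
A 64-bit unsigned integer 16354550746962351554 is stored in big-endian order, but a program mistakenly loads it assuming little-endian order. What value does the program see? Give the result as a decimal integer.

16354550746962351554 in 64-bit hexadecimal is 0xE2F7094115CA55C2.
Stored big-endian, the bytes at ascending addresses are E2 F7 09 41 15 CA 55 C2.
Read back as little-endian, the first byte is least significant, giving 0xC255CA154109F7E2.
0xC255CA154109F7E2 = 14003320809012721634.

14003320809012721634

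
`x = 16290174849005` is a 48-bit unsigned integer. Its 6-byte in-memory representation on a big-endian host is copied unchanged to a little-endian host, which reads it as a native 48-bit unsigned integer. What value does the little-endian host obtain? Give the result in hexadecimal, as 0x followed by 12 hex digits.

0xEDCF15DAD00E

16290174849005 in 48-bit hexadecimal is 0x0ED0DA15CFED.
Stored big-endian, the bytes at ascending addresses are 0E D0 DA 15 CF ED.
Read back as little-endian, the first byte is least significant, giving 0xEDCF15DAD00E.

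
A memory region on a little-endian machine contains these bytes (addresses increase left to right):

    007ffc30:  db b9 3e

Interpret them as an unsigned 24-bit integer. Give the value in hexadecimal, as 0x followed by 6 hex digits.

0x3EB9DB

Little-endian stores the least-significant byte at the lowest address.
Reassemble most-significant byte first: 3E B9 DB → 0x3EB9DB.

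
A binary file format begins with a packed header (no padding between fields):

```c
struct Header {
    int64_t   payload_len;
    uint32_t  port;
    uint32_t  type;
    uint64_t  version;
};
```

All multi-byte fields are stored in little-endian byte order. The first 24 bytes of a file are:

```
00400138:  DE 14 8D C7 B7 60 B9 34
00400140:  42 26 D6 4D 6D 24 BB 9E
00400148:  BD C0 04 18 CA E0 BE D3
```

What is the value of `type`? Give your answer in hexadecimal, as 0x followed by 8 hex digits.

`type` follows `payload_len` (8 B), `port` (4 B), so it starts at offset 8 + 4 = 12 and occupies 4 bytes.
Bytes at offsets 12..15: 6D 24 BB 9E.
In little-endian order the low byte comes first in memory.
Reassemble most-significant byte first: 9E BB 24 6D → 0x9EBB246D.

0x9EBB246D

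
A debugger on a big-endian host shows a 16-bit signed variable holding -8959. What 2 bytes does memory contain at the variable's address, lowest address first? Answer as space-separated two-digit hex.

DD 01

Two's complement of -8959 in 16 bits: 8959 = 0x22FF; invert → 0xDD00; add 1 → 0xDD01.
Split into bytes (most-significant first): DD 01.
Big-endian stores the most-significant byte at the lowest address.
So the memory order matches the most-significant-first order: DD 01.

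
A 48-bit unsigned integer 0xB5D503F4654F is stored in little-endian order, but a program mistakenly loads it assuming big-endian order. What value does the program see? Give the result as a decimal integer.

Stored little-endian, the bytes at ascending addresses are 4F 65 F4 03 D5 B5.
Read back as big-endian, the last byte is least significant, giving 0x4F65F403D5B5.
0x4F65F403D5B5 = 87299304183221.

87299304183221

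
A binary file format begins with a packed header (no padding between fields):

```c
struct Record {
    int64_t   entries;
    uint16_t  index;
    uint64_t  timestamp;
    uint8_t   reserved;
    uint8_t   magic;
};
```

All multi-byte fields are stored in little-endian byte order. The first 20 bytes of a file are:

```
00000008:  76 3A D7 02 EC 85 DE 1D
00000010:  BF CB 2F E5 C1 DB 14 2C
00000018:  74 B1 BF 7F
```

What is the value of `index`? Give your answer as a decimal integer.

`index` follows `entries` (8 bytes), so it starts at byte offset 8 and occupies 2 bytes.
Bytes at offsets 8..9: BF CB.
In little-endian order the low byte comes first in memory.
Reassemble most-significant byte first: CB BF → 0xCBBF.
0xCBBF = 52159.

52159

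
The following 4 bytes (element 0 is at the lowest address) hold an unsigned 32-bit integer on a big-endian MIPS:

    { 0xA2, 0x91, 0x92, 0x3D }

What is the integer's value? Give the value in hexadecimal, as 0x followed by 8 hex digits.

In big-endian order the high byte comes first in memory.
The bytes are already most-significant first: 0xA291923D.

0xA291923D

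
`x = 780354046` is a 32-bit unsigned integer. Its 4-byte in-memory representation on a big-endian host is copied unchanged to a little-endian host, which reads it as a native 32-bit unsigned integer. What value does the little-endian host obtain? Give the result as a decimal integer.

4265706286

780354046 in 32-bit hexadecimal is 0x2E8341FE.
Stored big-endian, the bytes at ascending addresses are 2E 83 41 FE.
Read back as little-endian, the first byte is least significant, giving 0xFE41832E.
0xFE41832E = 4265706286.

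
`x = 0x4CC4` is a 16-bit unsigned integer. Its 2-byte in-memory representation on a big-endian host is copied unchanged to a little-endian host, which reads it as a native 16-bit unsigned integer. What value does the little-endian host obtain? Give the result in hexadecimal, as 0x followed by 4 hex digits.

0xC44C

Stored big-endian, the bytes at ascending addresses are 4C C4.
Read back as little-endian, the first byte is least significant, giving 0xC44C.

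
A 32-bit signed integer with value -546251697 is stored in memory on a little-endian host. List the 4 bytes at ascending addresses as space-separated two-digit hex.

Two's complement of -546251697 in 32 bits: 546251697 = 0x208F23B1; invert → 0xDF70DC4E; add 1 → 0xDF70DC4F.
Split into bytes (most-significant first): DF 70 DC 4F.
Little-endian: lowest address holds the least-significant byte.
So at ascending addresses the bytes are 4F DC 70 DF.

4F DC 70 DF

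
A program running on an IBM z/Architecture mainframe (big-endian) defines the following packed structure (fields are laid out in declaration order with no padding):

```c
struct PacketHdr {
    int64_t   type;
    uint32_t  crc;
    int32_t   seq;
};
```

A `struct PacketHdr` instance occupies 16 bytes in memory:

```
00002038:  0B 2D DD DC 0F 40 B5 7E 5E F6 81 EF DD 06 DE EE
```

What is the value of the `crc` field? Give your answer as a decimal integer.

`crc` follows `type` (8 bytes), so it starts at byte offset 8 and occupies 4 bytes.
Bytes at offsets 8..11: 5E F6 81 EF.
Big-endian: lowest address holds the most-significant byte.
The bytes are already most-significant first: 0x5EF681EF.
0x5EF681EF = 1593213423.

1593213423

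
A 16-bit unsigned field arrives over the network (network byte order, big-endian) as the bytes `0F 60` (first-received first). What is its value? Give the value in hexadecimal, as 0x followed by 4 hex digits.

Big-endian stores the most-significant byte at the lowest address.
The bytes are already most-significant first: 0x0F60.

0x0F60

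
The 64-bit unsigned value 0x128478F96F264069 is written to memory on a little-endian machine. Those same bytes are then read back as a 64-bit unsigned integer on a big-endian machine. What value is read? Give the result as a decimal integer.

Stored little-endian, the bytes at ascending addresses are 69 40 26 6F F9 78 84 12.
Read back as big-endian, the last byte is least significant, giving 0x6940266FF9788412.
0x6940266FF9788412 = 7584104034860565522.

7584104034860565522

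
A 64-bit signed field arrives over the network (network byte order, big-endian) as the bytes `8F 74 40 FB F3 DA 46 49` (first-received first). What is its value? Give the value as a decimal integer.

-8109785578115283383

In big-endian order the high byte comes first in memory.
The bytes are already most-significant first: 0x8F7440FBF3DA4649.
Top bit is set, so as a signed 64-bit value this is 0x8F7440FBF3DA4649 − 2^64 = -8109785578115283383.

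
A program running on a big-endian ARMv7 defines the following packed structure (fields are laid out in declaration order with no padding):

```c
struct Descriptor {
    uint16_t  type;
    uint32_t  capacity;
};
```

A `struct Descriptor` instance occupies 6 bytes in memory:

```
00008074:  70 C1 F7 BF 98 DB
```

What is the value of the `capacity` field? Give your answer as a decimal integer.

`capacity` follows `type` (2 bytes), so it starts at byte offset 2 and occupies 4 bytes.
Bytes at offsets 2..5: F7 BF 98 DB.
In big-endian order the high byte comes first in memory.
The bytes are already most-significant first: 0xF7BF98DB.
0xF7BF98DB = 4156528859.

4156528859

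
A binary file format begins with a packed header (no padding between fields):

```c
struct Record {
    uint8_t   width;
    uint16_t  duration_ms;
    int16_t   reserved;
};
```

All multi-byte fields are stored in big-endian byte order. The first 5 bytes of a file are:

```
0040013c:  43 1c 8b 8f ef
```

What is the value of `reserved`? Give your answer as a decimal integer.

`reserved` follows `width` (1 B), `duration_ms` (2 B), so it starts at offset 1 + 2 = 3 and occupies 2 bytes.
Bytes at offsets 3..4: 8F EF.
Big-endian stores the most-significant byte at the lowest address.
The bytes are already most-significant first: 0x8FEF.
Top bit is set, so as a signed 16-bit value this is 0x8FEF − 2^16 = -28689.

-28689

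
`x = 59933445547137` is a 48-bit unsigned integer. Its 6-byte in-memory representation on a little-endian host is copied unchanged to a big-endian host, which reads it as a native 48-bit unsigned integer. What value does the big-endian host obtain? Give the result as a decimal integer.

59933445547137 in 48-bit hexadecimal is 0x368257BB6481.
Stored little-endian, the bytes at ascending addresses are 81 64 BB 57 82 36.
Read back as big-endian, the last byte is least significant, giving 0x8164BB578236.
0x8164BB578236 = 142269639787062.

142269639787062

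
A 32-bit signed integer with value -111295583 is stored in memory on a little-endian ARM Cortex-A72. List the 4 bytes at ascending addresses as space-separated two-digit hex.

Two's complement of -111295583 in 32 bits: 111295583 = 0x06A23C5F; invert → 0xF95DC3A0; add 1 → 0xF95DC3A1.
Split into bytes (most-significant first): F9 5D C3 A1.
Little-endian stores the least-significant byte at the lowest address.
So at ascending addresses the bytes are A1 C3 5D F9.

A1 C3 5D F9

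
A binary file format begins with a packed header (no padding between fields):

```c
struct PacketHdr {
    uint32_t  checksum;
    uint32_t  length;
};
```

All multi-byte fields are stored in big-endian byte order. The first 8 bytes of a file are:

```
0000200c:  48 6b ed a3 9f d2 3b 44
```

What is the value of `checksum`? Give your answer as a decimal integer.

`checksum` is the first field, at byte offset 0, occupying 4 bytes.
Bytes at offsets 0..3: 48 6B ED A3.
Big-endian stores the most-significant byte at the lowest address.
The bytes are already most-significant first: 0x486BEDA3.
0x486BEDA3 = 1215032739.

1215032739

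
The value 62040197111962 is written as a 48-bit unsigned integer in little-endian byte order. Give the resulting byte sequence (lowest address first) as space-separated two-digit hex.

9A 20 E9 DB 6C 38

62040197111962 in hexadecimal, padded to 48 bits, is 0x386CDBE9209A.
Split into bytes (most-significant first): 38 6C DB E9 20 9A.
Little-endian: lowest address holds the least-significant byte.
So at ascending addresses the bytes are 9A 20 E9 DB 6C 38.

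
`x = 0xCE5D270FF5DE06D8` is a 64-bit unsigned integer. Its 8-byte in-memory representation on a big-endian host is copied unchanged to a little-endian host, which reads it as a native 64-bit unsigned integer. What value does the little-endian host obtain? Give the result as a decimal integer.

15566374306155290062

Stored big-endian, the bytes at ascending addresses are CE 5D 27 0F F5 DE 06 D8.
Read back as little-endian, the first byte is least significant, giving 0xD806DEF50F275DCE.
0xD806DEF50F275DCE = 15566374306155290062.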